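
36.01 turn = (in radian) 226.3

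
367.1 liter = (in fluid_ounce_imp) 1.292e+04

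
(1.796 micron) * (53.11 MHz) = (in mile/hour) 213.4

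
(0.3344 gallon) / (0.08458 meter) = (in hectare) 1.497e-06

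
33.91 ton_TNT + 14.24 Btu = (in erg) 1.419e+18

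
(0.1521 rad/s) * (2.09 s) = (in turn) 0.05059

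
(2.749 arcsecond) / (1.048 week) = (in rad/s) 2.103e-11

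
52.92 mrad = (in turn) 0.008422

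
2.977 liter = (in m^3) 0.002977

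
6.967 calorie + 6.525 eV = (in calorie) 6.967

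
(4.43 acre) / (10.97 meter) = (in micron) 1.634e+09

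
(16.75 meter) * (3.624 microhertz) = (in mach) 1.783e-07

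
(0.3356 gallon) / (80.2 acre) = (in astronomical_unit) 2.616e-20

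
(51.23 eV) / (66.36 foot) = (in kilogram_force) 4.138e-20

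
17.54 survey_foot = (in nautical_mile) 0.002887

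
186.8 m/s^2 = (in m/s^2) 186.8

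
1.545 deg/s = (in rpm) 0.2575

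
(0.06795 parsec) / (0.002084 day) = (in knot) 2.264e+13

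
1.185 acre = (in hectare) 0.4796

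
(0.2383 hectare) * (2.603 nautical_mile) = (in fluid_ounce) 3.885e+11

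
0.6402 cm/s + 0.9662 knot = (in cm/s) 50.35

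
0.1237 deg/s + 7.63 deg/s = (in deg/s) 7.754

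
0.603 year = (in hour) 5282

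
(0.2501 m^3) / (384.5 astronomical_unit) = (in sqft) 4.68e-14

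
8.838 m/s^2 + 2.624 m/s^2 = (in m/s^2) 11.46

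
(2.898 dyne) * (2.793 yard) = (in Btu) 7.015e-08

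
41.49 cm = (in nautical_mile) 0.000224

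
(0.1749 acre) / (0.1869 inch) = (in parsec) 4.832e-12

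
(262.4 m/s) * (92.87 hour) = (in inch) 3.454e+09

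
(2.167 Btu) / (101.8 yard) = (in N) 24.56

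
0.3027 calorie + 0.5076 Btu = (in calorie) 128.3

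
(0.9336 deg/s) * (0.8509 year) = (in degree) 2.505e+07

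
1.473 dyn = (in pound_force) 3.311e-06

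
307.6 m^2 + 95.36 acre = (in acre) 95.44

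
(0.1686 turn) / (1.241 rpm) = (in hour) 0.002264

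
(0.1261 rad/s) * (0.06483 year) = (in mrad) 2.578e+08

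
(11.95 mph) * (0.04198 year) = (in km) 7072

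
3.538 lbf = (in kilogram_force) 1.605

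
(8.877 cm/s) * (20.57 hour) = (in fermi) 6.574e+18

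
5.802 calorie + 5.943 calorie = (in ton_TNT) 1.175e-08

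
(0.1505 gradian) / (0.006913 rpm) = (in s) 3.266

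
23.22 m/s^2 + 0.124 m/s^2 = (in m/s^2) 23.34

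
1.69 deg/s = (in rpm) 0.2817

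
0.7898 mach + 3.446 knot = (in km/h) 974.5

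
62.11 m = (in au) 4.152e-10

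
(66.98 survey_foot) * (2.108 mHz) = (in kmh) 0.1549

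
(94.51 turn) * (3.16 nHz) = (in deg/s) 0.0001075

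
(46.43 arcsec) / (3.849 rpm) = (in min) 9.308e-06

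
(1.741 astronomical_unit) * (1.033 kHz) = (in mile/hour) 6.018e+14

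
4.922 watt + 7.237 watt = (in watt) 12.16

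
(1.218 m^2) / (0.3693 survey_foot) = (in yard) 11.83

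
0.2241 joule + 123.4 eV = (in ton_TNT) 5.356e-11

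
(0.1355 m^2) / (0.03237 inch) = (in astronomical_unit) 1.102e-09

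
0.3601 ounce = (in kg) 0.01021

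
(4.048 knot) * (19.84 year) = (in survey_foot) 4.275e+09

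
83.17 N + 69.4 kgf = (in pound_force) 171.7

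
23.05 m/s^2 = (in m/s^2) 23.05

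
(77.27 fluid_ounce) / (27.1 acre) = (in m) 2.084e-08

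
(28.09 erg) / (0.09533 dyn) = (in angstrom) 2.947e+10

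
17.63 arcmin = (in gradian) 0.3265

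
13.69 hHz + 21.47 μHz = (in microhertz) 1.369e+09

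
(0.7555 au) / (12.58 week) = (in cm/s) 1.485e+06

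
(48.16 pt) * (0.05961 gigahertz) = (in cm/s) 1.013e+08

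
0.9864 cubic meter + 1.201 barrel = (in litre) 1177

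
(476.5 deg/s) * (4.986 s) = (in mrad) 4.147e+04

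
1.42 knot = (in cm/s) 73.05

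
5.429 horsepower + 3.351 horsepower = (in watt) 6547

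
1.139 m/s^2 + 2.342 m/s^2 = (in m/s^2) 3.481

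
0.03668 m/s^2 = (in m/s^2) 0.03668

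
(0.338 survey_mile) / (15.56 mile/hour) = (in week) 0.0001293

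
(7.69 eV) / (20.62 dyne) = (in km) 5.975e-18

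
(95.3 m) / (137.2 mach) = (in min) 3.4e-05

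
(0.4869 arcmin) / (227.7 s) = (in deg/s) 3.564e-05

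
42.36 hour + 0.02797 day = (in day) 1.793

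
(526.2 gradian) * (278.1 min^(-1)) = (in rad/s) 38.31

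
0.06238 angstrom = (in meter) 6.238e-12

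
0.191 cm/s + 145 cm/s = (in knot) 2.822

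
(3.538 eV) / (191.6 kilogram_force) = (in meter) 3.017e-22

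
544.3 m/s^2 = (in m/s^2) 544.3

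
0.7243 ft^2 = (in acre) 1.663e-05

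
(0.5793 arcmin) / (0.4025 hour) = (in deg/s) 6.663e-06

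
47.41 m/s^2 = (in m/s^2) 47.41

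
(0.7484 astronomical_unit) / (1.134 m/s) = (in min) 1.645e+09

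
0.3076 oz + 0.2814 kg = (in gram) 290.1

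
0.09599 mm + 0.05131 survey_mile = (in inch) 3251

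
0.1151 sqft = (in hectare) 1.069e-06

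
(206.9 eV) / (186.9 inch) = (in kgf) 7.12e-19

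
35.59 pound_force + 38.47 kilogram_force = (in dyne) 5.356e+07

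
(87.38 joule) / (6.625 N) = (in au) 8.817e-11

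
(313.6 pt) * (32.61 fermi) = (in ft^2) 3.883e-14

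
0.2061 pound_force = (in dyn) 9.168e+04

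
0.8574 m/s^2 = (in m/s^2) 0.8574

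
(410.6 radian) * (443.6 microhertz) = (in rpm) 1.739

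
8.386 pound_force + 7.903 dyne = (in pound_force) 8.386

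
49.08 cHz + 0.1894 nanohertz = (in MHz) 4.908e-07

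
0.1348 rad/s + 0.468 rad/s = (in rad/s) 0.6028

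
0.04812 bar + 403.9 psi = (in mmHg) 2.092e+04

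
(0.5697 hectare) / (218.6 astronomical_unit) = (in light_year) 1.841e-26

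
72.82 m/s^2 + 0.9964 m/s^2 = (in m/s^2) 73.82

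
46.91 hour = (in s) 1.689e+05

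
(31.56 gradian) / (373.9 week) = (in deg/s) 1.256e-07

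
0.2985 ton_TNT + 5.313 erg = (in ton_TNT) 0.2985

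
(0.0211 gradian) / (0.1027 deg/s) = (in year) 5.863e-09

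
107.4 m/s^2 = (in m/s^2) 107.4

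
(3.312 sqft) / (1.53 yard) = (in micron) 2.199e+05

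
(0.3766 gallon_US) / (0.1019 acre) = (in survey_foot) 1.134e-05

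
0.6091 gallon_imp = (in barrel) 0.01742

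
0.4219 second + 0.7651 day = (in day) 0.7651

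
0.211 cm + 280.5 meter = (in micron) 2.805e+08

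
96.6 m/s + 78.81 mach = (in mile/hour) 6.024e+04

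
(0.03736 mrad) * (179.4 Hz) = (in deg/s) 0.384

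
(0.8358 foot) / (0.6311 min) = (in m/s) 0.006728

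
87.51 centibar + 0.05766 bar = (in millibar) 932.8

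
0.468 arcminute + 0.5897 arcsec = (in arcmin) 0.4778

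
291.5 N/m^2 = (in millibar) 2.915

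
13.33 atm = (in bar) 13.51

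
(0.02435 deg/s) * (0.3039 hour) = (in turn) 0.074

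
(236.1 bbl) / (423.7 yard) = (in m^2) 0.09689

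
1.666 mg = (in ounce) 5.877e-05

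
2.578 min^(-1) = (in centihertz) 4.297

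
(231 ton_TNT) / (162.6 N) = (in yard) 6.501e+09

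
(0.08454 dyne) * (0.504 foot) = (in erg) 1.299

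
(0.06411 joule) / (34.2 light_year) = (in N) 1.981e-19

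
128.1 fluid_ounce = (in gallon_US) 1.001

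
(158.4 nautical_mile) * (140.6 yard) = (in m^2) 3.772e+07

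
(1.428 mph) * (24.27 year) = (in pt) 1.385e+12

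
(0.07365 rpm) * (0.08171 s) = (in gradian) 0.04012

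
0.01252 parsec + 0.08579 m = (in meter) 3.863e+14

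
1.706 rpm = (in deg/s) 10.24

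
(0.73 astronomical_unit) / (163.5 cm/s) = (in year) 2118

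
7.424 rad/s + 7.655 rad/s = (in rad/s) 15.08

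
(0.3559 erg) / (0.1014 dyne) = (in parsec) 1.137e-18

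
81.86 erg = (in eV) 5.109e+13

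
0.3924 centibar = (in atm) 0.003873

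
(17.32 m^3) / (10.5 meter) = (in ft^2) 17.76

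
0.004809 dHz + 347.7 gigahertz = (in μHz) 3.477e+17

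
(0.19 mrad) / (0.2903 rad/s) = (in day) 7.575e-09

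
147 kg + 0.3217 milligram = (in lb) 324.1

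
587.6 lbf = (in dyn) 2.614e+08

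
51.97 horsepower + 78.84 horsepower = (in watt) 9.755e+04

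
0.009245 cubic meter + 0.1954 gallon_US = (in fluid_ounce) 337.6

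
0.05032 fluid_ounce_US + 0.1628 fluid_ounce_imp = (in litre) 0.006114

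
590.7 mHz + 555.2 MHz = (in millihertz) 5.552e+11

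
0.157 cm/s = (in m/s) 0.00157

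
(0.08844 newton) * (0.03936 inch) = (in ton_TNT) 2.113e-14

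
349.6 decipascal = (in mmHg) 0.2622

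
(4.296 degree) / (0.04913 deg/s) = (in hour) 0.02429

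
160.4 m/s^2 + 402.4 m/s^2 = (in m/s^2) 562.8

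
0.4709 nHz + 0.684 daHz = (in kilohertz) 0.00684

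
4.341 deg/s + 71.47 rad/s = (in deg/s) 4099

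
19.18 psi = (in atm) 1.305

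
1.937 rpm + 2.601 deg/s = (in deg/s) 14.22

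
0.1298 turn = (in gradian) 51.92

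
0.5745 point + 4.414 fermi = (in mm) 0.2027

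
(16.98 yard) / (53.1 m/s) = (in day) 3.384e-06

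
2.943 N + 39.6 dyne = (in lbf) 0.6617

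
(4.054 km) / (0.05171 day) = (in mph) 2.03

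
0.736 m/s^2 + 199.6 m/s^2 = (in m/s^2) 200.3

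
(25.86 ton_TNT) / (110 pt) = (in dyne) 2.788e+17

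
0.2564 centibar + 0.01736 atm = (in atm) 0.01989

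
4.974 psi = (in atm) 0.3385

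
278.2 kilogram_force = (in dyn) 2.728e+08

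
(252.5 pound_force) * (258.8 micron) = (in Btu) 0.0002755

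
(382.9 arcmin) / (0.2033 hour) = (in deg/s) 0.00872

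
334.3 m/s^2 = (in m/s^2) 334.3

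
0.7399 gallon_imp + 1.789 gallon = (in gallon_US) 2.678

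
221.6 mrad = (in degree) 12.7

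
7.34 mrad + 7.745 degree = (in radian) 0.1425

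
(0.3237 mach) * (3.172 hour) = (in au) 8.413e-06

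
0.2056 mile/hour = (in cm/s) 9.191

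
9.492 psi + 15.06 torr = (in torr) 505.9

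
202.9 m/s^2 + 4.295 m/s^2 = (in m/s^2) 207.2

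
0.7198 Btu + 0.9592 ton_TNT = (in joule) 4.013e+09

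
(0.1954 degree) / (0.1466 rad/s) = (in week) 3.846e-08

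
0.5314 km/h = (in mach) 0.0004335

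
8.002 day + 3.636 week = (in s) 2.89e+06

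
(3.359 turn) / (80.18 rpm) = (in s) 2.514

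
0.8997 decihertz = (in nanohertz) 8.997e+07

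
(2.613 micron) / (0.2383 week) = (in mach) 5.325e-14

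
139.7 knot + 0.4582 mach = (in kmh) 820.4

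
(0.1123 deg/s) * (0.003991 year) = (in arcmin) 8.48e+05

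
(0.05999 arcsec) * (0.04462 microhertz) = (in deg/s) 7.435e-13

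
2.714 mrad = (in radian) 0.002714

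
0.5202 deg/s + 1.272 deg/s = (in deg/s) 1.792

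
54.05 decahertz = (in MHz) 0.0005405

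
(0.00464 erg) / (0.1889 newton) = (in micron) 0.002456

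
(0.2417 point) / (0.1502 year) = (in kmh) 6.48e-11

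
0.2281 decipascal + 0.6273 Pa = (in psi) 9.429e-05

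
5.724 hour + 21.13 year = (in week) 1102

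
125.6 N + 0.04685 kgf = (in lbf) 28.34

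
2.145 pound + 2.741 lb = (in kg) 2.216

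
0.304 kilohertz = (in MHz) 0.000304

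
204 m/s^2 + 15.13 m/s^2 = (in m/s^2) 219.1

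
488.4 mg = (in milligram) 488.4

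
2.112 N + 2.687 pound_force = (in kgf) 1.434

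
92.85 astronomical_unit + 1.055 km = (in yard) 1.519e+13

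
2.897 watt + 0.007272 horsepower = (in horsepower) 0.01116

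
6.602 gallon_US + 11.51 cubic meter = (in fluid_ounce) 3.9e+05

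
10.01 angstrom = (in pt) 2.837e-06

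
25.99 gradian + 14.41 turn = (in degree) 5211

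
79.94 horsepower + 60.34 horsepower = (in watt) 1.046e+05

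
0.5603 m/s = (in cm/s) 56.03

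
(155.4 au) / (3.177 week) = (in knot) 2.352e+07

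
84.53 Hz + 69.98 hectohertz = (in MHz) 0.007083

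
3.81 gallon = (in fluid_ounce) 487.7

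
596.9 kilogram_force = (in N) 5854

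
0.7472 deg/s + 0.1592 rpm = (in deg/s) 1.702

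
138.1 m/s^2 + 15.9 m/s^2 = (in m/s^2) 154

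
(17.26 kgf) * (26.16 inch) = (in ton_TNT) 2.688e-08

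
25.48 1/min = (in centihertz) 42.47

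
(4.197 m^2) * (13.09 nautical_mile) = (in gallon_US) 2.688e+07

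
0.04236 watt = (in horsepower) 5.681e-05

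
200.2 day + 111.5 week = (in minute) 1.412e+06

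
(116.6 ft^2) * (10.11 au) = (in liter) 1.638e+16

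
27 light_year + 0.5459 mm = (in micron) 2.554e+23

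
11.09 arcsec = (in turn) 8.557e-06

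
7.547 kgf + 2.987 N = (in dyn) 7.7e+06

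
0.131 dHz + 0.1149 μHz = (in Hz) 0.0131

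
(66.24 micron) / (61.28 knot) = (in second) 2.101e-06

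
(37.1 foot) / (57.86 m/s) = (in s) 0.1954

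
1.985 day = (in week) 0.2836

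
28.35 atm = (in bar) 28.73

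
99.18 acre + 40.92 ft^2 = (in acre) 99.18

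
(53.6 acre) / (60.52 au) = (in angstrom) 239.6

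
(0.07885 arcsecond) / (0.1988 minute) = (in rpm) 3.06e-07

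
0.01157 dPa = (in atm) 1.142e-08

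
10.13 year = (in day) 3697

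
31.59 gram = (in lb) 0.06964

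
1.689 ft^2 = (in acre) 3.877e-05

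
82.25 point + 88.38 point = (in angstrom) 6.019e+08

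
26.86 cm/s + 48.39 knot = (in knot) 48.91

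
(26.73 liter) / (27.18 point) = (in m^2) 2.788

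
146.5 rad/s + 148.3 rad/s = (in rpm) 2815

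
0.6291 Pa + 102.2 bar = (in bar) 102.2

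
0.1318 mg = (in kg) 1.318e-07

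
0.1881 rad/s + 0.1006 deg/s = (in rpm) 1.813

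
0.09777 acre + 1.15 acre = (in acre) 1.248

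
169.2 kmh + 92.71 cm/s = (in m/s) 47.93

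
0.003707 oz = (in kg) 0.0001051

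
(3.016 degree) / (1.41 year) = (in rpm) 1.13e-08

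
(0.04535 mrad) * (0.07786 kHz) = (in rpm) 0.03372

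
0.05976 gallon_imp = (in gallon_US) 0.07177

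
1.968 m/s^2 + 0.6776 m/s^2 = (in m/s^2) 2.646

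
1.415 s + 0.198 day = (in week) 0.02829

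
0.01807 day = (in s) 1561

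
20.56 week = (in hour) 3454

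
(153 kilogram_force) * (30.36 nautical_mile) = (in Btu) 7.996e+04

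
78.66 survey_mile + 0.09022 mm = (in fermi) 1.266e+20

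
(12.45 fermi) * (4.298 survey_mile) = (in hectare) 8.612e-15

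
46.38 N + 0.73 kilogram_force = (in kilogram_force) 5.459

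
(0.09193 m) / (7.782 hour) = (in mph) 7.34e-06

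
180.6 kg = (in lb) 398.2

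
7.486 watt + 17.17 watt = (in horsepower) 0.03306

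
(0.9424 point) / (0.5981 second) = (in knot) 0.00108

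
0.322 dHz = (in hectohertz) 0.000322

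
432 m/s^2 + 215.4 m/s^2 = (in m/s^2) 647.4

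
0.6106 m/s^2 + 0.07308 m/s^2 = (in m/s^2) 0.6837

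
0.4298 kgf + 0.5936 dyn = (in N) 4.215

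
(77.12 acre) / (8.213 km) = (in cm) 3800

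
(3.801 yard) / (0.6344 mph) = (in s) 12.26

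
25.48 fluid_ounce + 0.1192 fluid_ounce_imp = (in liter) 0.7569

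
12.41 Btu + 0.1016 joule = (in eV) 8.172e+22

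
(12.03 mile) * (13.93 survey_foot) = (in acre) 20.31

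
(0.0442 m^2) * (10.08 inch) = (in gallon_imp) 2.489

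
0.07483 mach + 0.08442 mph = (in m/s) 25.52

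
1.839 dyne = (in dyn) 1.839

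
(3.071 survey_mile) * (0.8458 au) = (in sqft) 6.731e+15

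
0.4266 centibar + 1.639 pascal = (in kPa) 0.4282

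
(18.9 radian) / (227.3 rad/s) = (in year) 2.637e-09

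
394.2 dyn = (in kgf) 0.000402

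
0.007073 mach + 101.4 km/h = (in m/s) 30.58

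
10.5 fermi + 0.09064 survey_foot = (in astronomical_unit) 1.847e-13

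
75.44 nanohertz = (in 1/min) 4.526e-06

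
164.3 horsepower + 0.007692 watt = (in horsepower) 164.3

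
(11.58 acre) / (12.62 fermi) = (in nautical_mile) 2.005e+15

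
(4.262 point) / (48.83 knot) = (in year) 1.898e-12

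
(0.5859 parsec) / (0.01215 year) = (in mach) 1.386e+08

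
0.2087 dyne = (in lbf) 4.692e-07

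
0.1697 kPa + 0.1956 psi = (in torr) 11.39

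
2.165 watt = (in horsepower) 0.002903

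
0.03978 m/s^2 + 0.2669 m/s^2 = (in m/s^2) 0.3067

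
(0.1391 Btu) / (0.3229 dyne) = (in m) 4.545e+07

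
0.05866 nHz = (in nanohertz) 0.05866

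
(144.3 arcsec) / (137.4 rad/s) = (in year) 1.615e-13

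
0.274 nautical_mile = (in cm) 5.074e+04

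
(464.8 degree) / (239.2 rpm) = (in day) 3.748e-06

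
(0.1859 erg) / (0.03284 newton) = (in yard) 6.191e-07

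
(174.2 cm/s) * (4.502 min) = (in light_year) 4.974e-14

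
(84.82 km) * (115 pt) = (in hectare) 0.3441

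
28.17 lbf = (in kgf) 12.78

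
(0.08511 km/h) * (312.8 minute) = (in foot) 1456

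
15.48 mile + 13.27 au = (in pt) 5.627e+15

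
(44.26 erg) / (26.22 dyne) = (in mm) 16.88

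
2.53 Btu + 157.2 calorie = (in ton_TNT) 7.952e-07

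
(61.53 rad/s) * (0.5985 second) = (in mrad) 3.683e+04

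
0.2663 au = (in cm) 3.984e+12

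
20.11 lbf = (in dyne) 8.945e+06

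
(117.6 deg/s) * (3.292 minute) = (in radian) 405.4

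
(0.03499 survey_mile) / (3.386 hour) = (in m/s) 0.00462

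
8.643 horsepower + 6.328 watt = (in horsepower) 8.651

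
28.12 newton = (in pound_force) 6.322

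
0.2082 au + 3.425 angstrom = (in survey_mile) 1.935e+07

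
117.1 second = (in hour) 0.03253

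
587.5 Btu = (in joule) 6.198e+05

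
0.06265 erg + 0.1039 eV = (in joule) 6.265e-09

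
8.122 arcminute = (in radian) 0.002363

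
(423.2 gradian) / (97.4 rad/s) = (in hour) 1.896e-05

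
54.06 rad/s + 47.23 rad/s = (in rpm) 967.2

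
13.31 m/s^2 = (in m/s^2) 13.31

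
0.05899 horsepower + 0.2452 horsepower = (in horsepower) 0.3042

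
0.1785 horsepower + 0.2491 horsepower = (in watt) 318.9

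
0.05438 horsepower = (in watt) 40.55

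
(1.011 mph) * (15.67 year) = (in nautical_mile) 1.206e+05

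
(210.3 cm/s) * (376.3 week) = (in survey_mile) 2.974e+05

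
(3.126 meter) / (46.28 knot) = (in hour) 3.647e-05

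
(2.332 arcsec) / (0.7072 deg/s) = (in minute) 1.527e-05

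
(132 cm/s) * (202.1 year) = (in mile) 5.228e+06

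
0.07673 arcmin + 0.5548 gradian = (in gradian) 0.5562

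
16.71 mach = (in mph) 1.273e+04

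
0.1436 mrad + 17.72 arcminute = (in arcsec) 1093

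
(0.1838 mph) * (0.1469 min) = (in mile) 0.00045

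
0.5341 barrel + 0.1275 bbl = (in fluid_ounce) 3557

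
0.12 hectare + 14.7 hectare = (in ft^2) 1.595e+06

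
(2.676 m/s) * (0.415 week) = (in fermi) 6.717e+20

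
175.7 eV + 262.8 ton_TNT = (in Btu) 1.042e+09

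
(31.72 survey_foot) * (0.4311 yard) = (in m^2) 3.811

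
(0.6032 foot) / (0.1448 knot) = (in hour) 0.0006856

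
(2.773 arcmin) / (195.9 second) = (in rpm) 3.932e-05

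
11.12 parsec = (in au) 2.294e+06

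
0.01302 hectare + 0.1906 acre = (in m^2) 901.5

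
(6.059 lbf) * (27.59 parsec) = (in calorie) 5.484e+18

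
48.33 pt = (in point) 48.33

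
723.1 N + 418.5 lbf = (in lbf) 581.1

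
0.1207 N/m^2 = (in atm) 1.191e-06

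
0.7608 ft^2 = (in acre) 1.747e-05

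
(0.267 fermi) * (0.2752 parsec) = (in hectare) 0.0002267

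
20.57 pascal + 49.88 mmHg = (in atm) 0.06583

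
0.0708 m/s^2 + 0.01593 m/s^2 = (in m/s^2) 0.08673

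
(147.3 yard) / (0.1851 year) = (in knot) 4.485e-05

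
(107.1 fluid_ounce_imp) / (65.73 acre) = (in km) 1.144e-11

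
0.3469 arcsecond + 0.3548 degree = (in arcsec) 1278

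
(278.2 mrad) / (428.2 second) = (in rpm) 0.006204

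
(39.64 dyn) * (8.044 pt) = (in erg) 11.25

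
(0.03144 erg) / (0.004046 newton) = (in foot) 2.549e-06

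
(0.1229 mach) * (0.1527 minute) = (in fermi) 3.834e+17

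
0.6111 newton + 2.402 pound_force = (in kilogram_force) 1.152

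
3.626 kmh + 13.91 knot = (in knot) 15.87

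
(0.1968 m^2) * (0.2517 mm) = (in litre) 0.04953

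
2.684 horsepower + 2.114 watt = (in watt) 2004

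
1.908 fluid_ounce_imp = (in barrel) 0.000341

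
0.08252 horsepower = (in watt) 61.54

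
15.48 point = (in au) 3.65e-14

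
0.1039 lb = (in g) 47.13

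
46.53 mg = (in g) 0.04653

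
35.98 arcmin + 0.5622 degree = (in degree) 1.162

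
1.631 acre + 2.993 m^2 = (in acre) 1.632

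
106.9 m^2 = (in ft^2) 1151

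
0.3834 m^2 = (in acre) 9.474e-05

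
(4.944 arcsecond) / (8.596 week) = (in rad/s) 4.61e-12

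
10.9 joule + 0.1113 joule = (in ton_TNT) 2.632e-09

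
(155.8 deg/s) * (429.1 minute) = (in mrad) 7.001e+07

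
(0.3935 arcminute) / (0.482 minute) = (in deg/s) 0.0002268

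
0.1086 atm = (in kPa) 11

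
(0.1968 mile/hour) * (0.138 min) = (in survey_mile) 0.0004526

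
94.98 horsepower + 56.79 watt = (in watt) 7.088e+04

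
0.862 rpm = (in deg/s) 5.172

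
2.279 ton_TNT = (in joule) 9.535e+09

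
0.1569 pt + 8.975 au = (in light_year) 0.0001419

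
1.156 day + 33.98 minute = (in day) 1.18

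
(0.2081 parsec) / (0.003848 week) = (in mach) 8.103e+09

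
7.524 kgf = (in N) 73.79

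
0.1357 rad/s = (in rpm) 1.296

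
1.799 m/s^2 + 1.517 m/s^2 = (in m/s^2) 3.316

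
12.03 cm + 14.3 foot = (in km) 0.004479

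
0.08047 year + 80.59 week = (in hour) 1.424e+04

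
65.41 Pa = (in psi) 0.009487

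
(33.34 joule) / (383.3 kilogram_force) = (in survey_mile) 5.511e-06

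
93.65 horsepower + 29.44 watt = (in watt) 6.986e+04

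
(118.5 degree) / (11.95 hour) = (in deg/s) 0.002755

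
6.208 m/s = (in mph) 13.89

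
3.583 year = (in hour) 3.139e+04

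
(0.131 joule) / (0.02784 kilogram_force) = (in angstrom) 4.798e+09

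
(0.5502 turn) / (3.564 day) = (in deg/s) 0.0006432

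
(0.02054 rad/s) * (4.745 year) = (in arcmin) 1.057e+10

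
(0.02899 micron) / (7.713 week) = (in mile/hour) 1.39e-14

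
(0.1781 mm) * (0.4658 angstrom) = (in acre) 2.05e-18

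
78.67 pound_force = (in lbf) 78.67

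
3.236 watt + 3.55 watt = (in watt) 6.786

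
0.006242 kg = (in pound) 0.01376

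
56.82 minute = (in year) 0.0001081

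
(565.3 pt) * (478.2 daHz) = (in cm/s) 9.537e+04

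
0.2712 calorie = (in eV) 7.082e+18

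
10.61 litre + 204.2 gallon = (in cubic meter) 0.7836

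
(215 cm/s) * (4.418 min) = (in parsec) 1.847e-14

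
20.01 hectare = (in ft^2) 2.154e+06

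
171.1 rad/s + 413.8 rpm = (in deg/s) 1.229e+04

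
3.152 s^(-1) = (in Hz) 3.152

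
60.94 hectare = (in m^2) 6.094e+05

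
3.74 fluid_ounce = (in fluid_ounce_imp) 3.893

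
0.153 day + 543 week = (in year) 10.41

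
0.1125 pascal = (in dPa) 1.125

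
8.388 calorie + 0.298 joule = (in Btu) 0.03355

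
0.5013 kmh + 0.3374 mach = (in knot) 223.6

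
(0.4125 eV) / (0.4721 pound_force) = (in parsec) 1.02e-36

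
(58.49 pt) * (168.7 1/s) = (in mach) 0.01022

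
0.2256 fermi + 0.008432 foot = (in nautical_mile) 1.388e-06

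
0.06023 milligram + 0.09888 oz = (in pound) 0.00618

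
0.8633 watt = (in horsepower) 0.001158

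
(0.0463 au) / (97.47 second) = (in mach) 2.087e+05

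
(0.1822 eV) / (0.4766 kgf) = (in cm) 6.246e-19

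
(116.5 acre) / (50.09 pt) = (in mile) 1.658e+04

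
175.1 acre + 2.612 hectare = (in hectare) 73.47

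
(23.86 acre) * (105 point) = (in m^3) 3577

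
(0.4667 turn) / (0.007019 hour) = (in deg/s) 6.649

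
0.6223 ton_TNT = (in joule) 2.604e+09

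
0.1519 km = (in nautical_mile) 0.08202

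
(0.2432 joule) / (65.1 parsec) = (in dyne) 1.211e-14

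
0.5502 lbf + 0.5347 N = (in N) 2.982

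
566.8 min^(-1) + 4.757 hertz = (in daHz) 1.42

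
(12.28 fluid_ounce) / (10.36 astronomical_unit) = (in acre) 5.79e-20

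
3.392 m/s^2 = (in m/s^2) 3.392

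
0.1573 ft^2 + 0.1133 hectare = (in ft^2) 1.22e+04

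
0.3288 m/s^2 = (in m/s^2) 0.3288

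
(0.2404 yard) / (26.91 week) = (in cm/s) 1.351e-06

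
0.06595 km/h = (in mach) 5.38e-05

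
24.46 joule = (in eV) 1.527e+20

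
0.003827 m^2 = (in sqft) 0.04119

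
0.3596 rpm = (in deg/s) 2.158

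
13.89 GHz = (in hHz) 1.389e+08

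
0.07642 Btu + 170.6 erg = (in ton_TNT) 1.927e-08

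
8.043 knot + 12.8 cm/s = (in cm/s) 426.6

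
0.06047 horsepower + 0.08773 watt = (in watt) 45.18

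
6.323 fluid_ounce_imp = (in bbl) 0.00113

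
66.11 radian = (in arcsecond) 1.364e+07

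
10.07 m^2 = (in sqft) 108.4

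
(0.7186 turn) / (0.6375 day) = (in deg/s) 0.004697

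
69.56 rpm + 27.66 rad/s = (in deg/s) 2002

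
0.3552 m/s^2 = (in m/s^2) 0.3552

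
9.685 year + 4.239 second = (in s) 3.054e+08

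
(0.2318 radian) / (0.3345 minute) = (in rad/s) 0.01155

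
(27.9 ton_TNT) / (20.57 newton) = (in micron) 5.675e+15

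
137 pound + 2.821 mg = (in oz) 2192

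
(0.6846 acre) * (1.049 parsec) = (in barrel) 5.641e+20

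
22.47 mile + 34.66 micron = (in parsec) 1.172e-12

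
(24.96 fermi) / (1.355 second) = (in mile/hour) 4.121e-14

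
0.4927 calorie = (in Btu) 0.001954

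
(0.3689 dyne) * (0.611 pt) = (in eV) 4.963e+09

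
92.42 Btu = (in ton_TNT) 2.331e-05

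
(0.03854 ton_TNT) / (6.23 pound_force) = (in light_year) 6.15e-10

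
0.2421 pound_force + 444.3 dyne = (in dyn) 1.081e+05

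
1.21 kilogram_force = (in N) 11.87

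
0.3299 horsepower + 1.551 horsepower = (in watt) 1403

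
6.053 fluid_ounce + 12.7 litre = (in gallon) 3.402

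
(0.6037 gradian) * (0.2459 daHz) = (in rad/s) 0.02332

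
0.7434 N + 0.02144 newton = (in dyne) 7.648e+04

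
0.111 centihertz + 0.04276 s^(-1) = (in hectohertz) 0.0004387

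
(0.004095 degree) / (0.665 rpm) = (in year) 3.254e-11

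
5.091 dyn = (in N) 5.091e-05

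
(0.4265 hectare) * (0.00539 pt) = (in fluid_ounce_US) 274.2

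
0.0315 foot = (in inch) 0.378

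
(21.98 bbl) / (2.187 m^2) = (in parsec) 5.178e-17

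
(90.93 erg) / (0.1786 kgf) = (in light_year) 5.488e-22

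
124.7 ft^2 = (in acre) 0.002863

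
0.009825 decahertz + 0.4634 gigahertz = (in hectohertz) 4.634e+06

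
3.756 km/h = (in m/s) 1.043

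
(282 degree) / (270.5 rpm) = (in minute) 0.002896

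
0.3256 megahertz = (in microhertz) 3.256e+11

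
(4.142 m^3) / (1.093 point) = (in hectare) 1.074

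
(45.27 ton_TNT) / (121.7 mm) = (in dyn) 1.556e+17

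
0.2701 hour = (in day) 0.01125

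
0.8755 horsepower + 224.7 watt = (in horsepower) 1.177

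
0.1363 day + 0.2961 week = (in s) 1.909e+05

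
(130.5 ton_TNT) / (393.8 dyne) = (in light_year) 0.01466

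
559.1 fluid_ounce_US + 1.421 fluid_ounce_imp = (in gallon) 4.379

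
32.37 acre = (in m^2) 1.31e+05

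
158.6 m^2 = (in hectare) 0.01586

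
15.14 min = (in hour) 0.2523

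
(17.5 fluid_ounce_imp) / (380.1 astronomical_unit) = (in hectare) 8.744e-22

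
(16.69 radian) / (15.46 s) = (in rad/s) 1.08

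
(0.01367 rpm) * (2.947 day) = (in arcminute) 1.253e+06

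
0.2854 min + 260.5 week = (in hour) 4.376e+04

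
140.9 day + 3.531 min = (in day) 140.9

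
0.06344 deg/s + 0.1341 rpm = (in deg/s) 0.868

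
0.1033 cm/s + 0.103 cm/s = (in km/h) 0.007427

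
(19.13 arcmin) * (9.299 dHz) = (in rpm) 0.04941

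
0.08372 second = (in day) 9.69e-07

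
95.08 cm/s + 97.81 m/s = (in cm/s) 9876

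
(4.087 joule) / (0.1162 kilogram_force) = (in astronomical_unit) 2.397e-11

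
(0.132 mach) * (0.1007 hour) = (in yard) 1.782e+04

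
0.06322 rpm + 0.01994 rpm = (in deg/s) 0.499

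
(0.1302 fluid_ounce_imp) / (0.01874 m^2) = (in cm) 0.01974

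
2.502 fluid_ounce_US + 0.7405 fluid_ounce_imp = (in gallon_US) 0.02511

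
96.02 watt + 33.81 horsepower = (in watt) 2.531e+04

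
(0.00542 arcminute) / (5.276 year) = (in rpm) 9.049e-14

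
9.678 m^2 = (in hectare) 0.0009678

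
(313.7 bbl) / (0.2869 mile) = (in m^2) 0.108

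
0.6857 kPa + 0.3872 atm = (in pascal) 3.992e+04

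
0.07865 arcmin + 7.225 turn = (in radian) 45.4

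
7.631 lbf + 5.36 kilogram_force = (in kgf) 8.821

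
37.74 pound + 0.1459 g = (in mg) 1.712e+07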